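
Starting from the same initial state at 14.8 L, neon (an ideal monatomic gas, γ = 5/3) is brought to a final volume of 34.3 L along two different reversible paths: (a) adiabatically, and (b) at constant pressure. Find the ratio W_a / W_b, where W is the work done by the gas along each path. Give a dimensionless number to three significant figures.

Path (a) adiabatic: W = P₁V₁(1 − (V₁/V₂)^(γ−1))/(γ−1) → W_a/(P₁V₁) = 0.6435.
Path (b) isobaric: W = P₁(V₂ − V₁) → W_b/(P₁V₁) = 1.318.
W_a / W_b = 0.6435 / 1.318 = 0.4884.

W_a / W_b ≈ 0.488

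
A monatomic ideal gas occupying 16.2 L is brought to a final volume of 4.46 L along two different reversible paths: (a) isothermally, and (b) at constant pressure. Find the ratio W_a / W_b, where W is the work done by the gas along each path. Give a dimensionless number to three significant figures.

W_a / W_b ≈ 1.78

Path (a) isothermal: W = P₁V₁ ln(V₂/V₁) → W_a/(P₁V₁) = -1.29.
Path (b) isobaric: W = P₁(V₂ − V₁) → W_b/(P₁V₁) = -0.7247.
W_a / W_b = -1.29 / -0.7247 = 1.78.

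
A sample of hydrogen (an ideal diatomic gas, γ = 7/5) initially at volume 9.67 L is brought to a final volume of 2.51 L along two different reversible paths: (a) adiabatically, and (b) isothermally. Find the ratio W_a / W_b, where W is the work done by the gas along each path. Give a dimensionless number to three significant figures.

Path (a) adiabatic: W = P₁V₁(1 − (V₁/V₂)^(γ−1))/(γ−1) → W_a/(P₁V₁) = -1.788.
Path (b) isothermal: W = P₁V₁ ln(V₂/V₁) → W_b/(P₁V₁) = -1.349.
W_a / W_b = -1.788 / -1.349 = 1.326.

W_a / W_b ≈ 1.33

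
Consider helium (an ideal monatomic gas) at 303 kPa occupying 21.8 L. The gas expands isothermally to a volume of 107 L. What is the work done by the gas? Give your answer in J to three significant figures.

Isothermal: W = nRT ln(V₂/V₁) = P₁V₁ ln(V₂/V₁).
P₁V₁ = (303 kPa)(21.8 L) = 6605 J.
W = 6605 × ln(107/21.8) = 6605 × 1.591
W_by_gas = 10509 J.

W ≈ 10500 J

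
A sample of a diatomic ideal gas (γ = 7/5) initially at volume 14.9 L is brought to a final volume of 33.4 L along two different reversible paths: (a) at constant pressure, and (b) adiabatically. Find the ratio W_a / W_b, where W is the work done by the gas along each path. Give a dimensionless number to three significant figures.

W_a / W_b ≈ 1.80

Path (a) isobaric: W = P₁(V₂ − V₁) → W_a/(P₁V₁) = 1.242.
Path (b) adiabatic: W = P₁V₁(1 − (V₁/V₂)^(γ−1))/(γ−1) → W_b/(P₁V₁) = 0.6898.
W_a / W_b = 1.242 / 0.6898 = 1.8.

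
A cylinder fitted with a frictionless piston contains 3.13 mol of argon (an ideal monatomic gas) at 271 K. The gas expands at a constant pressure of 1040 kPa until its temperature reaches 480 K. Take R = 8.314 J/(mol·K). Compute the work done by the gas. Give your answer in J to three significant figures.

Isobaric: W = P ΔV = nR ΔT.
W = (3.13)(8.314)(480 − 271) = 5439 J.

W ≈ 5440 J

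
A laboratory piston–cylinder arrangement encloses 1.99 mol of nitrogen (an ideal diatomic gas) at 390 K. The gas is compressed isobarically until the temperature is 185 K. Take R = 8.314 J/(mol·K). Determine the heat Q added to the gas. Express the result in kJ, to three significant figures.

Isobaric: W = nRΔT = (1.99)(8.314)(-205) = -3392 J.
ΔU = nCᵥΔT with Cᵥ = 5R/2: ΔU = (1.99)(20.79)(-205) = -8479 J.
Q = ΔU + W = -8479 − 3392 = -11871 J.

Q ≈ -11.9 kJ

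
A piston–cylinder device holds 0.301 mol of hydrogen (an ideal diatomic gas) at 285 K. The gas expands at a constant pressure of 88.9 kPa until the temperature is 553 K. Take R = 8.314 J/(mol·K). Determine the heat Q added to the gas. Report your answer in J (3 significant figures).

Q ≈ 2350 J

Isobaric: W = nRΔT = (0.301)(8.314)(268) = 670.7 J.
ΔU = nCᵥΔT with Cᵥ = 5R/2: ΔU = (0.301)(20.79)(268) = 1677 J.
Q = ΔU + W = 1677 + 670.7 = 2347 J.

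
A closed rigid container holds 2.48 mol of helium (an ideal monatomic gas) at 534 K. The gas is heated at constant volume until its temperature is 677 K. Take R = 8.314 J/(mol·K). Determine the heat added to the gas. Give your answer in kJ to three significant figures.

Q ≈ 4.42 kJ

Constant volume ⇒ W = 0, so Q = ΔU = nCᵥΔT with Cᵥ = 3R/2 = 12.47 J/(mol·K).
ΔU = (2.48)(12.47)(677 − 534) = 4423 J.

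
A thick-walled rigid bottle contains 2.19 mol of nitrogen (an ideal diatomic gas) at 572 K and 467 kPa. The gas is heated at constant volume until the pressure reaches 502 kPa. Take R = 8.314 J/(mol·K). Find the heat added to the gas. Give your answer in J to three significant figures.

Q ≈ 1950 J

Constant volume ⇒ W = 0, so Q = ΔU = nCᵥΔT with Cᵥ = 5R/2 = 20.79 J/(mol·K).
At constant V, T₂/T₁ = P₂/P₁ ⇒ ΔT = T₁(P₂/P₁ − 1) = 572·(502/467 − 1) = 42.87 K.
ΔU = (2.19)(20.79)(42.87) = 1951 J.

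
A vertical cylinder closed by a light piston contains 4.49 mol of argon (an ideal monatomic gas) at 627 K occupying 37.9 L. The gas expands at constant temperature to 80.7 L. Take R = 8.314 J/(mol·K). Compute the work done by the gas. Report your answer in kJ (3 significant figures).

Isothermal: W = nRT ln(V₂/V₁).
W = (4.49)(8.314)(627) × ln(80.7/37.9)
  = 23406 × 0.7558
W_by_gas = 17690 J.

W ≈ 17.7 kJ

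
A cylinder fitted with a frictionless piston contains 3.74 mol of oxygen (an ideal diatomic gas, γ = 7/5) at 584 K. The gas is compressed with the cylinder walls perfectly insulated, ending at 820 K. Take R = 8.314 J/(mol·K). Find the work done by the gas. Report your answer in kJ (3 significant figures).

Adiabatic ⇒ Q = 0, so W_by = −ΔU = nCᵥ(T₁ − T₂).
Cᵥ = 5R/2 = 20.79 J/(mol·K).
W = (3.74)(20.79)(584 − 820) = -18346 J.

W ≈ -18.3 kJ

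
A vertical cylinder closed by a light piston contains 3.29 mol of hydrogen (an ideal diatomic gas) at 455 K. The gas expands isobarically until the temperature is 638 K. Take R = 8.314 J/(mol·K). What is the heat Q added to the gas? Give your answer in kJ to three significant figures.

Q ≈ 17.5 kJ

Isobaric: W = nRΔT = (3.29)(8.314)(183) = 5006 J.
ΔU = nCᵥΔT with Cᵥ = 5R/2: ΔU = (3.29)(20.79)(183) = 12514 J.
Q = ΔU + W = 12514 + 5006 = 17520 J.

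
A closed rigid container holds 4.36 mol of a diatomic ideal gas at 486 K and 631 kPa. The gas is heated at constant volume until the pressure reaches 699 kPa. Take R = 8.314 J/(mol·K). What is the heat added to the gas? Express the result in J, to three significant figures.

Constant volume ⇒ W = 0, so Q = ΔU = nCᵥΔT with Cᵥ = 5R/2 = 20.79 J/(mol·K).
At constant V, T₂/T₁ = P₂/P₁ ⇒ ΔT = T₁(P₂/P₁ − 1) = 486·(699/631 − 1) = 52.37 K.
ΔU = (4.36)(20.79)(52.37) = 4746 J.

Q ≈ 4750 J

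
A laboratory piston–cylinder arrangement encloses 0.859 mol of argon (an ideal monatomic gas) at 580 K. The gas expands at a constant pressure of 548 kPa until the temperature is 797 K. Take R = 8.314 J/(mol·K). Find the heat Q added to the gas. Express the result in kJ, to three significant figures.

Q ≈ 3.87 kJ

Isobaric: W = nRΔT = (0.859)(8.314)(217) = 1550 J.
ΔU = nCᵥΔT with Cᵥ = 3R/2: ΔU = (0.859)(12.47)(217) = 2325 J.
Q = ΔU + W = 2325 + 1550 = 3874 J.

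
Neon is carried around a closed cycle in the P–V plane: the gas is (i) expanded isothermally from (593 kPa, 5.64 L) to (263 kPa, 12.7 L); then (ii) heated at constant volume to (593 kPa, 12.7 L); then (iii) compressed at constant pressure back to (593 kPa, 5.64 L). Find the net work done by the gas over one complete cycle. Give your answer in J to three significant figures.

Leg (i): W = PᵢVᵢ ln(V_f/Vᵢ) = (3345) ln(12.7/5.64) = 2715 J.
Leg (ii): W = 0.
Leg (iii): W = PΔV = (593)(5.64 − 12.7) = -4187 J.
W_net = 2715 − 4187 = -1472 J.

W_net ≈ -1470 J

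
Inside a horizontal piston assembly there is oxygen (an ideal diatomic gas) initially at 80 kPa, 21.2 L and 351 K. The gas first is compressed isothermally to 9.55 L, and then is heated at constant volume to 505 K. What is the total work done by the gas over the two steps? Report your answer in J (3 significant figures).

Step 1 (isothermal): W = P₁V₁ ln(V₂/V₁) = (1696) ln(9.55/21.2) = -1352 J.
Step 2 (isochoric): W = 0 (constant volume).
W_total = -1352 + 0 = -1352 J.

W_total ≈ -1350 J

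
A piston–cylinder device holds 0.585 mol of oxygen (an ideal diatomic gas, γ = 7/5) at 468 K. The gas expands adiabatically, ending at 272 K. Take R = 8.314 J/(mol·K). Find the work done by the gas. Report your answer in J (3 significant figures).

W ≈ 2380 J

Adiabatic ⇒ Q = 0, so W_by = −ΔU = nCᵥ(T₁ − T₂).
Cᵥ = 5R/2 = 20.79 J/(mol·K).
W = (0.585)(20.79)(468 − 272) = 2383 J.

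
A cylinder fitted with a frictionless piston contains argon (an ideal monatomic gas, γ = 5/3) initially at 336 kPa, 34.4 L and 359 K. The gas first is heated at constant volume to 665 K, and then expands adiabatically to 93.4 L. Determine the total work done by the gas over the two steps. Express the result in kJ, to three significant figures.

W_total ≈ 15.6 kJ

Step 1 (isochoric): W = 0 (constant volume).
After step 1: P = 622.4 kPa (V unchanged).
Step 2 (adiabatic): W = (P₁V₁ − P₂V₂)/(γ−1) = (21410 − 11001)/0.667 = 15614 J.
W_total = 0 + 15614 = 15614 J.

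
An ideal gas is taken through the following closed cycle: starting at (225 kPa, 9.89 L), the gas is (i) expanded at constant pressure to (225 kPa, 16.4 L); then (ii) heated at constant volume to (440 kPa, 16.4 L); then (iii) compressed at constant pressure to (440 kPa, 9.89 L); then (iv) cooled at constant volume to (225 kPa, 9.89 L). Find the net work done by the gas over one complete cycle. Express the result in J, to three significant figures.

W_net ≈ -1400 J

Constant-volume legs do no work.
W(i) = (225)(16.4 − 9.89) = 1465 J; W(iii) = (440)(9.89 − 16.4) = -2864 J.
W_net = 1465 − 2864 = -1400 J (the counter-clockwise enclosed area).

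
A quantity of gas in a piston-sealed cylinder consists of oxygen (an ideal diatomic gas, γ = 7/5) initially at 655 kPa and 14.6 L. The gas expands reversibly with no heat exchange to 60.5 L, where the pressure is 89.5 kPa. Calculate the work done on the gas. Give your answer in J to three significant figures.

Adiabatic: W = (P₁V₁ − P₂V₂)/(γ − 1) with γ = 7/5.
P₁V₁ = 9563 J, P₂V₂ = 5415 J.
W = (9563 − 5415) / 0.4 = 10371 J.
Work on gas = −W_by = -10371 J.

W ≈ -10400 J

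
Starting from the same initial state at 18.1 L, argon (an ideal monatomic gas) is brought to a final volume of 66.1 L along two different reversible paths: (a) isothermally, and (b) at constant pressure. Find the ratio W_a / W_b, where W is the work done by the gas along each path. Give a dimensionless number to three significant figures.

W_a / W_b ≈ 0.488

Path (a) isothermal: W = P₁V₁ ln(V₂/V₁) → W_a/(P₁V₁) = 1.295.
Path (b) isobaric: W = P₁(V₂ − V₁) → W_b/(P₁V₁) = 2.652.
W_a / W_b = 1.295 / 2.652 = 0.4884.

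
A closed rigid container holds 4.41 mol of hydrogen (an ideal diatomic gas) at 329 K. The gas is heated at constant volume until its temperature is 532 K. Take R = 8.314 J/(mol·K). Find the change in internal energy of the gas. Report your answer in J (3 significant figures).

Constant volume ⇒ W = 0, so Q = ΔU = nCᵥΔT with Cᵥ = 5R/2 = 20.79 J/(mol·K).
ΔU = (4.41)(20.79)(532 − 329) = 18607 J.

ΔU ≈ 18600 J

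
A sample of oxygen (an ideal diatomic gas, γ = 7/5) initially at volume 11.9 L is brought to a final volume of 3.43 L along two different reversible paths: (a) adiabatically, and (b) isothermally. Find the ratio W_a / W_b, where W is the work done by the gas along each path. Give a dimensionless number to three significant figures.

W_a / W_b ≈ 1.30

Path (a) adiabatic: W = P₁V₁(1 − (V₁/V₂)^(γ−1))/(γ−1) → W_a/(P₁V₁) = -1.612.
Path (b) isothermal: W = P₁V₁ ln(V₂/V₁) → W_b/(P₁V₁) = -1.244.
W_a / W_b = -1.612 / -1.244 = 1.296.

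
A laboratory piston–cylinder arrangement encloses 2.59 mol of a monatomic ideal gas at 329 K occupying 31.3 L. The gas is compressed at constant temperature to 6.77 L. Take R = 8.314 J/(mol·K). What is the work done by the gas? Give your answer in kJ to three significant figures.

Isothermal: W = nRT ln(V₂/V₁).
W = (2.59)(8.314)(329) × ln(6.77/31.3)
  = 7084 × -1.531
W_by_gas = -10847 J.

W ≈ -10.8 kJ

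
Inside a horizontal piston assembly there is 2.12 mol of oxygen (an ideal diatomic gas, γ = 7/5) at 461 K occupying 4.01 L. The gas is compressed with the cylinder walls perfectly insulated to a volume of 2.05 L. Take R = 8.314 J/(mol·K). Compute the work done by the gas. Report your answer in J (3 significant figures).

Adiabatic: TV^(γ−1) = const with γ = 7/5.
T₂ = T₁ (V₁/V₂)^(γ−1) = 461 × (4.01/2.05)^0.4 = 461 × 1.308 = 602.9 K.
W_by = nCᵥ(T₁ − T₂) = (2.12)(20.79)(461 − 602.9) = -6253 J.

W ≈ -6250 J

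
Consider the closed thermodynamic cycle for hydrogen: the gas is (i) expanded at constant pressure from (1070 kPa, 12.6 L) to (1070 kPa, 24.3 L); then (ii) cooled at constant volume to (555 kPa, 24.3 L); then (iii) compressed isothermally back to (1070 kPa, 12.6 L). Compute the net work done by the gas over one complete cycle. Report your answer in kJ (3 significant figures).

W_net ≈ 3.66 kJ

Leg (i): W = PΔV = (1070)(24.3 − 12.6) = 12519 J.
Leg (ii): W = 0.
Leg (iii): W = PᵢVᵢ ln(V_f/Vᵢ) = (13486) ln(12.6/24.3) = -8858 J.
W_net = 12519 − 8858 = 3661 J.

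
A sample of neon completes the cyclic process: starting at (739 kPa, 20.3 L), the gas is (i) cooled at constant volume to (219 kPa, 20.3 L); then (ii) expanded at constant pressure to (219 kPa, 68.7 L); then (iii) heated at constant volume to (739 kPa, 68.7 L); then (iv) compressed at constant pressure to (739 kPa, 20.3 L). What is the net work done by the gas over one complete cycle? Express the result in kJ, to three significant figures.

Constant-volume legs do no work.
W(ii) = (219)(68.7 − 20.3) = 10600 J; W(iv) = (739)(20.3 − 68.7) = -35768 J.
W_net = 10600 − 35768 = -25168 J (the counter-clockwise enclosed area).

W_net ≈ -25.2 kJ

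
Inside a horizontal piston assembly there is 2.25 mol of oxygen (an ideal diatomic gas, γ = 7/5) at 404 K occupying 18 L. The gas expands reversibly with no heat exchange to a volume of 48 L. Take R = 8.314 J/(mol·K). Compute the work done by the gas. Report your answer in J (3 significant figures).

Adiabatic: TV^(γ−1) = const with γ = 7/5.
T₂ = T₁ (V₁/V₂)^(γ−1) = 404 × (18/48)^0.4 = 404 × 0.6755 = 272.9 K.
W_by = nCᵥ(T₁ − T₂) = (2.25)(20.79)(404 − 272.9) = 6131 J.

W ≈ 6130 J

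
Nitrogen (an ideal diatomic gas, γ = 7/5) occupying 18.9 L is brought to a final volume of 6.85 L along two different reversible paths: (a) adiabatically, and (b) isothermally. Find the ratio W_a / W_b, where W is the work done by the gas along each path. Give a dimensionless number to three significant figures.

W_a / W_b ≈ 1.23

Path (a) adiabatic: W = P₁V₁(1 − (V₁/V₂)^(γ−1))/(γ−1) → W_a/(P₁V₁) = -1.252.
Path (b) isothermal: W = P₁V₁ ln(V₂/V₁) → W_b/(P₁V₁) = -1.015.
W_a / W_b = -1.252 / -1.015 = 1.233.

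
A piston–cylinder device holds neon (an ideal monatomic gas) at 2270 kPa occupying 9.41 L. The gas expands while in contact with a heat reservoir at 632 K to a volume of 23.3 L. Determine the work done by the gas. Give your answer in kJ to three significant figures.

Isothermal: W = nRT ln(V₂/V₁) = P₁V₁ ln(V₂/V₁).
P₁V₁ = (2270 kPa)(9.41 L) = 21361 J.
W = 21361 × ln(23.3/9.41) = 21361 × 0.9067
W_by_gas = 19367 J.

W ≈ 19.4 kJ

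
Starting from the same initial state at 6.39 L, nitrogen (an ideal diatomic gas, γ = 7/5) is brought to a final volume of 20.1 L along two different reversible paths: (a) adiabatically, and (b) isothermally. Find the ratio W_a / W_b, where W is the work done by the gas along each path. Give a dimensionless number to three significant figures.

W_a / W_b ≈ 0.802

Path (a) adiabatic: W = P₁V₁(1 − (V₁/V₂)^(γ−1))/(γ−1) → W_a/(P₁V₁) = 0.9193.
Path (b) isothermal: W = P₁V₁ ln(V₂/V₁) → W_b/(P₁V₁) = 1.146.
W_a / W_b = 0.9193 / 1.146 = 0.8022.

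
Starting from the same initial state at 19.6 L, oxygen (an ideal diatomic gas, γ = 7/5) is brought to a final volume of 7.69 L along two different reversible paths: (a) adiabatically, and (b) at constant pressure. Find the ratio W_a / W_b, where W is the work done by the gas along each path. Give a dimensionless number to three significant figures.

W_a / W_b ≈ 1.87

Path (a) adiabatic: W = P₁V₁(1 − (V₁/V₂)^(γ−1))/(γ−1) → W_a/(P₁V₁) = -1.135.
Path (b) isobaric: W = P₁(V₂ − V₁) → W_b/(P₁V₁) = -0.6077.
W_a / W_b = -1.135 / -0.6077 = 1.867.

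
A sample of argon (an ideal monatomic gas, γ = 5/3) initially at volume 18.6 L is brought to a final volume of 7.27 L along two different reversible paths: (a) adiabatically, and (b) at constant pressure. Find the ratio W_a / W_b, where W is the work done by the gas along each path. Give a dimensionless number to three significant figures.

W_a / W_b ≈ 2.14

Path (a) adiabatic: W = P₁V₁(1 − (V₁/V₂)^(γ−1))/(γ−1) → W_a/(P₁V₁) = -1.306.
Path (b) isobaric: W = P₁(V₂ − V₁) → W_b/(P₁V₁) = -0.6091.
W_a / W_b = -1.306 / -0.6091 = 2.144.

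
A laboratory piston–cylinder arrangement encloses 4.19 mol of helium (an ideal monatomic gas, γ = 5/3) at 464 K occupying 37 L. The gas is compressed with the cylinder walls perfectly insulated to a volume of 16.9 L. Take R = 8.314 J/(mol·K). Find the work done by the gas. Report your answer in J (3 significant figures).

Adiabatic: TV^(γ−1) = const with γ = 5/3.
T₂ = T₁ (V₁/V₂)^(γ−1) = 464 × (37/16.9)^0.667 = 464 × 1.686 = 782.3 K.
W_by = nCᵥ(T₁ − T₂) = (4.19)(12.47)(464 − 782.3) = -16634 J.

W ≈ -16600 J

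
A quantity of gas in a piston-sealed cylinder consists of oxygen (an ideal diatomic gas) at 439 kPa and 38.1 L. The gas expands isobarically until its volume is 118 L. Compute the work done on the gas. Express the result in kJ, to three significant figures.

Isobaric: W = P ΔV.
W = (439 kPa)(118 − 38.1 L) = (439)(79.9) = 35076 J.
Work on gas = −W_by = -35076 J.

W ≈ -35.1 kJ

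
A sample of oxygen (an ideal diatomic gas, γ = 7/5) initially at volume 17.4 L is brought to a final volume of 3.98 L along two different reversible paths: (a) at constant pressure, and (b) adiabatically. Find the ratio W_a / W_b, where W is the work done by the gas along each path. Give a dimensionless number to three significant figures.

W_a / W_b ≈ 0.384

Path (a) isobaric: W = P₁(V₂ − V₁) → W_a/(P₁V₁) = -0.7713.
Path (b) adiabatic: W = P₁V₁(1 − (V₁/V₂)^(γ−1))/(γ−1) → W_b/(P₁V₁) = -2.01.
W_a / W_b = -0.7713 / -2.01 = 0.3837.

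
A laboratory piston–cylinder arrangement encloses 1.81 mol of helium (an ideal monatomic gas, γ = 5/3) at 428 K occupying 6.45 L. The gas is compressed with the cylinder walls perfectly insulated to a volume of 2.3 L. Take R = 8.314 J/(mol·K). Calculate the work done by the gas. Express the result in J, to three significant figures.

W ≈ -9550 J

Adiabatic: TV^(γ−1) = const with γ = 5/3.
T₂ = T₁ (V₁/V₂)^(γ−1) = 428 × (6.45/2.3)^0.667 = 428 × 1.989 = 851.1 K.
W_by = nCᵥ(T₁ − T₂) = (1.81)(12.47)(428 − 851.1) = -9551 J.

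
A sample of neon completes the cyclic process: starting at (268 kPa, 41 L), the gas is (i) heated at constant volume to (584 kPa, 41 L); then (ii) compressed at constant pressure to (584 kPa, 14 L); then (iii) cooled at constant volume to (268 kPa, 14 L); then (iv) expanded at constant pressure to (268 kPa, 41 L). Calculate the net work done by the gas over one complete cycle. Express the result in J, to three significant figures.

Constant-volume legs do no work.
W(ii) = (584)(14 − 41) = -15768 J; W(iv) = (268)(41 − 14) = 7236 J.
W_net = -15768 + 7236 = -8532 J (the counter-clockwise enclosed area).

W_net ≈ -8530 J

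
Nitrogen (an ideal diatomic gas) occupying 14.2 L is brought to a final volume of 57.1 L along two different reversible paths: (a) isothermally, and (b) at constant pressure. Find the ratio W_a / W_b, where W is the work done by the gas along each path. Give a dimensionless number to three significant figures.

W_a / W_b ≈ 0.461

Path (a) isothermal: W = P₁V₁ ln(V₂/V₁) → W_a/(P₁V₁) = 1.392.
Path (b) isobaric: W = P₁(V₂ − V₁) → W_b/(P₁V₁) = 3.021.
W_a / W_b = 1.392 / 3.021 = 0.4606.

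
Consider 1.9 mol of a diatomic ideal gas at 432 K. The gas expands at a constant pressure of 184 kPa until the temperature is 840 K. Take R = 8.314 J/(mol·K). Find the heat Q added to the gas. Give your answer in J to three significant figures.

Isobaric: W = nRΔT = (1.9)(8.314)(408) = 6445 J.
ΔU = nCᵥΔT with Cᵥ = 5R/2: ΔU = (1.9)(20.79)(408) = 16113 J.
Q = ΔU + W = 16113 + 6445 = 22558 J.

Q ≈ 22600 J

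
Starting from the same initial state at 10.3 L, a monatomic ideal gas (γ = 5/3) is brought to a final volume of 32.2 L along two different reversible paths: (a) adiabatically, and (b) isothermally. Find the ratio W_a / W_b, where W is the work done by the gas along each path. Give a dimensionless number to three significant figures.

Path (a) adiabatic: W = P₁V₁(1 − (V₁/V₂)^(γ−1))/(γ−1) → W_a/(P₁V₁) = 0.7984.
Path (b) isothermal: W = P₁V₁ ln(V₂/V₁) → W_b/(P₁V₁) = 1.14.
W_a / W_b = 0.7984 / 1.14 = 0.7005.

W_a / W_b ≈ 0.700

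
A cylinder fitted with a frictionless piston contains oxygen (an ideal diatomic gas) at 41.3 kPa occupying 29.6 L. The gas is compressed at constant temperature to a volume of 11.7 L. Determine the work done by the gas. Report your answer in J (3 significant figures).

W ≈ -1130 J

Isothermal: W = nRT ln(V₂/V₁) = P₁V₁ ln(V₂/V₁).
P₁V₁ = (41.3 kPa)(29.6 L) = 1222 J.
W = 1222 × ln(11.7/29.6) = 1222 × -0.9282
W_by_gas = -1135 J.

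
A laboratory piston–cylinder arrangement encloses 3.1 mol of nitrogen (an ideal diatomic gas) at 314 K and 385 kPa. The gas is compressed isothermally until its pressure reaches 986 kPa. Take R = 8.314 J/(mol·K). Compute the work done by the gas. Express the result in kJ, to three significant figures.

Isothermal process: W = nRT ln(V₂/V₁) = nRT ln(P₁/P₂).
W = (3.1)(8.314)(314) × ln(385/986)
  = 8093 × ln(0.3905) = 8093 × -0.9404
W_by_gas = -7611 J.

W ≈ -7.61 kJ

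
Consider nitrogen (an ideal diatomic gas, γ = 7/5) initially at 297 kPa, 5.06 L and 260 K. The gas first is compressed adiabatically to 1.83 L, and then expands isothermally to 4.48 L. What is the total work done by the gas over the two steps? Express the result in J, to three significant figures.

W_total ≈ 135 J

Step 1 (adiabatic): W = (P₁V₁ − P₂V₂)/(γ−1) = (1503 − 2257)/0.4 = -1886 J.
After step 1: P = 1233 kPa, V = 1.83 L, T = 390.5 K.
Step 2 (isothermal): W = P₁V₁ ln(V₂/V₁) = (2257) ln(4.48/1.83) = 2021 J.
W_total = -1886 + 2021 = 134.8 J.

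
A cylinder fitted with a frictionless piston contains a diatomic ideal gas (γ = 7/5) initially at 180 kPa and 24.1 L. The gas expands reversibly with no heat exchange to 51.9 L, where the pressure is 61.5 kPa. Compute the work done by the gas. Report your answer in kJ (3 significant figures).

W ≈ 2.87 kJ

Adiabatic: W = (P₁V₁ − P₂V₂)/(γ − 1) with γ = 7/5.
P₁V₁ = 4338 J, P₂V₂ = 3192 J.
W = (4338 − 3192) / 0.4 = 2865 J.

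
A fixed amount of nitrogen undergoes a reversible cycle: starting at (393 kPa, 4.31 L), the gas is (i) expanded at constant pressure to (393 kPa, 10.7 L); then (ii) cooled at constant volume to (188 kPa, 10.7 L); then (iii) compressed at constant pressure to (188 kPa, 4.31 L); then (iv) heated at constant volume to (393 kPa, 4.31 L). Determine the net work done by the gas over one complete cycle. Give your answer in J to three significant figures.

W_net ≈ 1310 J

Constant-volume legs do no work.
W(i) = (393)(10.7 − 4.31) = 2511 J; W(iii) = (188)(4.31 − 10.7) = -1201 J.
W_net = 2511 − 1201 = 1310 J (the clockwise enclosed area).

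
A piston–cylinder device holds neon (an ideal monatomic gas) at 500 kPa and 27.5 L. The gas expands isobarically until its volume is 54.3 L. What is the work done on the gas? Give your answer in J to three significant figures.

W ≈ -13400 J

Isobaric: W = P ΔV.
W = (500 kPa)(54.3 − 27.5 L) = (500)(26.8) = 13400 J.
Work on gas = −W_by = -13400 J.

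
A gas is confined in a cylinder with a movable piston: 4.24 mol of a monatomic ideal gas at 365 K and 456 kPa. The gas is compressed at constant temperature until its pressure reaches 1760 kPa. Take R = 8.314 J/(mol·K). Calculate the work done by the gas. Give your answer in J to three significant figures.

W ≈ -17400 J

Isothermal process: W = nRT ln(V₂/V₁) = nRT ln(P₁/P₂).
W = (4.24)(8.314)(365) × ln(456/1760)
  = 12867 × ln(0.2591) = 12867 × -1.351
W_by_gas = -17378 J.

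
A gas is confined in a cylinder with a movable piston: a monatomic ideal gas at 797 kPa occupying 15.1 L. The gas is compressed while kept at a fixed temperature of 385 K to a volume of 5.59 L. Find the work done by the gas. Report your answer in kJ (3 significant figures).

W ≈ -12.0 kJ

Isothermal: W = nRT ln(V₂/V₁) = P₁V₁ ln(V₂/V₁).
P₁V₁ = (797 kPa)(15.1 L) = 12035 J.
W = 12035 × ln(5.59/15.1) = 12035 × -0.9937
W_by_gas = -11959 J.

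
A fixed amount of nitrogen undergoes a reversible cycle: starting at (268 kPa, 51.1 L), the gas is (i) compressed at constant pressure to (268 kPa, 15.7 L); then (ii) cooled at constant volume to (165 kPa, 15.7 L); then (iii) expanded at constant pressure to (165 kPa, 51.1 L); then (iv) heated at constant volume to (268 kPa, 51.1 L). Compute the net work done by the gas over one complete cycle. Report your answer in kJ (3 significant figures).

W_net ≈ -3.65 kJ

Constant-volume legs do no work.
W(i) = (268)(15.7 − 51.1) = -9487 J; W(iii) = (165)(51.1 − 15.7) = 5841 J.
W_net = -9487 + 5841 = -3646 J (the counter-clockwise enclosed area).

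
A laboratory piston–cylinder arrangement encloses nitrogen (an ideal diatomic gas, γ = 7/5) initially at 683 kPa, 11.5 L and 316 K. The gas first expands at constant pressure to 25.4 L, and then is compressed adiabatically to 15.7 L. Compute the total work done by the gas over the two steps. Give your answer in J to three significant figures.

Step 1 (isobaric): W = PΔV = (683 kPa)(25.4 − 11.5 L) = 9494 J.
After step 1: P = 683 kPa, V = 25.4 L, T = 697.9 K.
Step 2 (adiabatic): W = (P₁V₁ − P₂V₂)/(γ−1) = (17348 − 21029)/0.4 = -9203 J.
W_total = 9494 − 9203 = 290.6 J.

W_total ≈ 291 J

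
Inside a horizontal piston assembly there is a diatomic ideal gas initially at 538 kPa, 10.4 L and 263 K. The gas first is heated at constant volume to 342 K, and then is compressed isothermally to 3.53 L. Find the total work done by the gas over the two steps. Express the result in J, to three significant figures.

W_total ≈ -7860 J

Step 1 (isochoric): W = 0 (constant volume).
After step 1: P = 699.6 kPa (V unchanged).
Step 2 (isothermal): W = P₁V₁ ln(V₂/V₁) = (7276) ln(3.53/10.4) = -7862 J.
W_total = 0 − 7862 = -7862 J.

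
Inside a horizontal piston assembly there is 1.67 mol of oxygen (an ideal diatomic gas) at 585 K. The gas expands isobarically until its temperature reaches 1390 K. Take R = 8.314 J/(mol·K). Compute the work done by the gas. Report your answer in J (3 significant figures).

W ≈ 11200 J

Isobaric: W = P ΔV = nR ΔT.
W = (1.67)(8.314)(1390 − 585) = 11177 J.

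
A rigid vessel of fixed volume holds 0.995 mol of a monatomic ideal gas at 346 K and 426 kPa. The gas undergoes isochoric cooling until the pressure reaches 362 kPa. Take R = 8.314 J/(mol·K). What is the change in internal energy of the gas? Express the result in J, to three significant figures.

ΔU ≈ -645 J

Constant volume ⇒ W = 0, so Q = ΔU = nCᵥΔT with Cᵥ = 3R/2 = 12.47 J/(mol·K).
At constant V, T₂/T₁ = P₂/P₁ ⇒ ΔT = T₁(P₂/P₁ − 1) = 346·(362/426 − 1) = -51.98 K.
ΔU = (0.995)(12.47)(-51.98) = -645 J.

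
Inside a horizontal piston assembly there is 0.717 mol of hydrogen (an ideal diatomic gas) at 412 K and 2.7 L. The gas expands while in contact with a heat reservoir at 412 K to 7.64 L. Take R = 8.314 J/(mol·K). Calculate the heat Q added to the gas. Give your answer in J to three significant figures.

Isothermal ⇒ ΔU = 0, so Q = W = nRT ln(V₂/V₁).
Q = (0.717)(8.314)(412) ln(7.64/2.7) = 2456 × 1.04 = 2555 J.

Q ≈ 2550 J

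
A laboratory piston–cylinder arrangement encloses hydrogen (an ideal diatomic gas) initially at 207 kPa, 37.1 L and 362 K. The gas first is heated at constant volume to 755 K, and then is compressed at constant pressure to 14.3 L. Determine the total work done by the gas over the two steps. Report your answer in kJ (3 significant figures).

Step 1 (isochoric): W = 0 (constant volume).
After step 1: P = 431.7 kPa (V unchanged).
Step 2 (isobaric): W = PΔV = (431.7 kPa)(14.3 − 37.1 L) = -9843 J.
W_total = 0 − 9843 = -9843 J.

W_total ≈ -9.84 kJ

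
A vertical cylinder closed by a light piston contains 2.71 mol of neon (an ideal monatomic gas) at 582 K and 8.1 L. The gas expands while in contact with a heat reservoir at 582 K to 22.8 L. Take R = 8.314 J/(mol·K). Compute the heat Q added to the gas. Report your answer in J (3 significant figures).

Isothermal ⇒ ΔU = 0, so Q = W = nRT ln(V₂/V₁).
Q = (2.71)(8.314)(582) ln(22.8/8.1) = 13113 × 1.035 = 13571 J.

Q ≈ 13600 J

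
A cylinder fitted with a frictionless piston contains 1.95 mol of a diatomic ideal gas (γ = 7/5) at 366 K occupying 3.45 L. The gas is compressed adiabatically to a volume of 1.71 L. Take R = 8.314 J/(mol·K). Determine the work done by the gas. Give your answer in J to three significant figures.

W ≈ -4810 J

Adiabatic: TV^(γ−1) = const with γ = 7/5.
T₂ = T₁ (V₁/V₂)^(γ−1) = 366 × (3.45/1.71)^0.4 = 366 × 1.324 = 484.6 K.
W_by = nCᵥ(T₁ − T₂) = (1.95)(20.79)(366 − 484.6) = -4808 J.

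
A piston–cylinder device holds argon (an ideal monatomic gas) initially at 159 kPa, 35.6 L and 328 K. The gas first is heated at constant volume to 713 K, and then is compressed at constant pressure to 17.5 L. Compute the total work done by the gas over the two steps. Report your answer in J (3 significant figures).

Step 1 (isochoric): W = 0 (constant volume).
After step 1: P = 345.6 kPa (V unchanged).
Step 2 (isobaric): W = PΔV = (345.6 kPa)(17.5 − 35.6 L) = -6256 J.
W_total = 0 − 6256 = -6256 J.

W_total ≈ -6260 J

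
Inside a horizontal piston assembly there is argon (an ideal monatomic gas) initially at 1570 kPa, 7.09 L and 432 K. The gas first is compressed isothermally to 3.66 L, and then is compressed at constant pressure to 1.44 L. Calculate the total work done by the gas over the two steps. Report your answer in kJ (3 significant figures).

Step 1 (isothermal): W = P₁V₁ ln(V₂/V₁) = (11131) ln(3.66/7.09) = -7360 J.
After step 1: P = 3041 kPa, V = 3.66 L, T = 432 K.
Step 2 (isobaric): W = PΔV = (3041 kPa)(1.44 − 3.66 L) = -6752 J.
W_total = -7360 − 6752 = -14112 J.

W_total ≈ -14.1 kJ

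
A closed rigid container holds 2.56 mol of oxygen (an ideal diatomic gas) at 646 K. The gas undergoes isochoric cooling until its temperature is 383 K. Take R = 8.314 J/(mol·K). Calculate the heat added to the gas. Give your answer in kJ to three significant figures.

Constant volume ⇒ W = 0, so Q = ΔU = nCᵥΔT with Cᵥ = 5R/2 = 20.79 J/(mol·K).
ΔU = (2.56)(20.79)(383 − 646) = -13994 J.

Q ≈ -14.0 kJ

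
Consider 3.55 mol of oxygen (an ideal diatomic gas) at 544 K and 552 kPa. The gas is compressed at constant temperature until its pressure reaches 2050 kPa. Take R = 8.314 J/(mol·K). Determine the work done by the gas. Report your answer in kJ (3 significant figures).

W ≈ -21.1 kJ

Isothermal process: W = nRT ln(V₂/V₁) = nRT ln(P₁/P₂).
W = (3.55)(8.314)(544) × ln(552/2050)
  = 16056 × ln(0.2693) = 16056 × -1.312
W_by_gas = -21066 J.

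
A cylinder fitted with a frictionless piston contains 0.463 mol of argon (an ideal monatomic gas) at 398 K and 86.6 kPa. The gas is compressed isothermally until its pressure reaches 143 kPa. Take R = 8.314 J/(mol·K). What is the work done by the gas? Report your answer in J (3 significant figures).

W ≈ -768 J

Isothermal process: W = nRT ln(V₂/V₁) = nRT ln(P₁/P₂).
W = (0.463)(8.314)(398) × ln(86.6/143)
  = 1532 × ln(0.6056) = 1532 × -0.5015
W_by_gas = -768.4 J.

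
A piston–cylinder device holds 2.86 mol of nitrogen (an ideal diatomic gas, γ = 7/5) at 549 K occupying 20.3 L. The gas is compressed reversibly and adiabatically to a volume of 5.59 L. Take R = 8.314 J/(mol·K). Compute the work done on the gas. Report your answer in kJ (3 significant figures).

W ≈ 22.0 kJ

Adiabatic: TV^(γ−1) = const with γ = 7/5.
T₂ = T₁ (V₁/V₂)^(γ−1) = 549 × (20.3/5.59)^0.4 = 549 × 1.675 = 919.6 K.
W_by = nCᵥ(T₁ − T₂) = (2.86)(20.79)(549 − 919.6) = -22031 J.
Work on gas = −W_by = 22031 J.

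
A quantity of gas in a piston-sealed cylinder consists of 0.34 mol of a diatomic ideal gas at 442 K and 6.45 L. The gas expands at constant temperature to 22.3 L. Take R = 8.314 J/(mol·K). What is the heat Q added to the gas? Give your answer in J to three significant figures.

Isothermal ⇒ ΔU = 0, so Q = W = nRT ln(V₂/V₁).
Q = (0.34)(8.314)(442) ln(22.3/6.45) = 1249 × 1.241 = 1550 J.

Q ≈ 1550 J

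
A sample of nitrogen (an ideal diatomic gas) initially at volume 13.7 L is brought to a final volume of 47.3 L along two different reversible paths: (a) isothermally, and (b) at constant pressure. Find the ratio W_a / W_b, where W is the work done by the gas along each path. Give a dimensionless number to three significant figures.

W_a / W_b ≈ 0.505

Path (a) isothermal: W = P₁V₁ ln(V₂/V₁) → W_a/(P₁V₁) = 1.239.
Path (b) isobaric: W = P₁(V₂ − V₁) → W_b/(P₁V₁) = 2.453.
W_a / W_b = 1.239 / 2.453 = 0.5052.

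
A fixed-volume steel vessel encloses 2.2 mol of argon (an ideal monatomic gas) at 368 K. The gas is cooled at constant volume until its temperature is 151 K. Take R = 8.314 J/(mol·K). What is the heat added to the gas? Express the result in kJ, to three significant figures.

Constant volume ⇒ W = 0, so Q = ΔU = nCᵥΔT with Cᵥ = 3R/2 = 12.47 J/(mol·K).
ΔU = (2.2)(12.47)(151 − 368) = -5954 J.

Q ≈ -5.95 kJ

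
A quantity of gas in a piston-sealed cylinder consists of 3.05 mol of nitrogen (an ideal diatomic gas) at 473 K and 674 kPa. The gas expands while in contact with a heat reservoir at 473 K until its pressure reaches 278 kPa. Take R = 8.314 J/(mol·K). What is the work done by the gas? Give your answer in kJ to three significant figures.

Isothermal process: W = nRT ln(V₂/V₁) = nRT ln(P₁/P₂).
W = (3.05)(8.314)(473) × ln(674/278)
  = 11994 × ln(2.424) = 11994 × 0.8856
W_by_gas = 10622 J.

W ≈ 10.6 kJ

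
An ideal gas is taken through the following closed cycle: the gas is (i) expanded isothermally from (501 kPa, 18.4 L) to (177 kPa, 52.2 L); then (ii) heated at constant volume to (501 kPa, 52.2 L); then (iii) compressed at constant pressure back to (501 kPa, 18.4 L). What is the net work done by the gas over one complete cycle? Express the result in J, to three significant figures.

Leg (i): W = PᵢVᵢ ln(V_f/Vᵢ) = (9218) ln(52.2/18.4) = 9612 J.
Leg (ii): W = 0.
Leg (iii): W = PΔV = (501)(18.4 − 52.2) = -16934 J.
W_net = 9612 − 16934 = -7321 J.

W_net ≈ -7320 J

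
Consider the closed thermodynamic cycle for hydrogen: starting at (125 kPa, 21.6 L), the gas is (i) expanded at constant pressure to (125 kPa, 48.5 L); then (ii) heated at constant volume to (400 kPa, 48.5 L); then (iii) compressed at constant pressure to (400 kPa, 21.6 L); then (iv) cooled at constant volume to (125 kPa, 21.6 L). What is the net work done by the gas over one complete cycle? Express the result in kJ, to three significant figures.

W_net ≈ -7.40 kJ

Constant-volume legs do no work.
W(i) = (125)(48.5 − 21.6) = 3362 J; W(iii) = (400)(21.6 − 48.5) = -10760 J.
W_net = 3362 − 10760 = -7398 J (the counter-clockwise enclosed area).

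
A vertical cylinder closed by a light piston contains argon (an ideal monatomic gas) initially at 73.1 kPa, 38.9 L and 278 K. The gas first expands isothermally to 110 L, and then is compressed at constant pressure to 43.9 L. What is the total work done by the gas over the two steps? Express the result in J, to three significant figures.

Step 1 (isothermal): W = P₁V₁ ln(V₂/V₁) = (2844) ln(110/38.9) = 2956 J.
After step 1: P = 25.85 kPa, V = 110 L, T = 278 K.
Step 2 (isobaric): W = PΔV = (25.85 kPa)(43.9 − 110 L) = -1709 J.
W_total = 2956 − 1709 = 1247 J.

W_total ≈ 1250 J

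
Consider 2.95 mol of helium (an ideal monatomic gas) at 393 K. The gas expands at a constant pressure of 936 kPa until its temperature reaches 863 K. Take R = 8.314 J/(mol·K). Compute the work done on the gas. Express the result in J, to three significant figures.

W ≈ -11500 J

Isobaric: W = P ΔV = nR ΔT.
W = (2.95)(8.314)(863 − 393) = 11527 J.
Work on gas = −W_by = -11527 J.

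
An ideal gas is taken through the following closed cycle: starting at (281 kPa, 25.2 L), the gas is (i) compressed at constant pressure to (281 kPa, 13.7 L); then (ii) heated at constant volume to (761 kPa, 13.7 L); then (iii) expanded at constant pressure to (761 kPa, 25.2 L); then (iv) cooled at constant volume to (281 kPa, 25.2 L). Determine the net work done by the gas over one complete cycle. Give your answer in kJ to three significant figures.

W_net ≈ 5.52 kJ

Constant-volume legs do no work.
W(i) = (281)(13.7 − 25.2) = -3232 J; W(iii) = (761)(25.2 − 13.7) = 8752 J.
W_net = -3232 + 8752 = 5520 J (the clockwise enclosed area).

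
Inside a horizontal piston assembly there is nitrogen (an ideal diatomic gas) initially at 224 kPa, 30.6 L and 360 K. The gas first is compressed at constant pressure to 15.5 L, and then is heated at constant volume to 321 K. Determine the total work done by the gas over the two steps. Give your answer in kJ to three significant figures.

W_total ≈ -3.38 kJ

Step 1 (isobaric): W = PΔV = (224 kPa)(15.5 − 30.6 L) = -3382 J.
Step 2 (isochoric): W = 0 (constant volume).
W_total = -3382 + 0 = -3382 J.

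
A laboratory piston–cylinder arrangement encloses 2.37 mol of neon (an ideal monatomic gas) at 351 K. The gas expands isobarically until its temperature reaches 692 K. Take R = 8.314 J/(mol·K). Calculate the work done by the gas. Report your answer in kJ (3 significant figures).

Isobaric: W = P ΔV = nR ΔT.
W = (2.37)(8.314)(692 − 351) = 6719 J.

W ≈ 6.72 kJ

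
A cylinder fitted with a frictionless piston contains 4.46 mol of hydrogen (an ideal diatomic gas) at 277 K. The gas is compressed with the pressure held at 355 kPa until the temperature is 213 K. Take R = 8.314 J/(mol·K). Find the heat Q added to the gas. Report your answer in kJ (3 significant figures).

Q ≈ -8.31 kJ

Isobaric: W = nRΔT = (4.46)(8.314)(-64) = -2373 J.
ΔU = nCᵥΔT with Cᵥ = 5R/2: ΔU = (4.46)(20.79)(-64) = -5933 J.
Q = ΔU + W = -5933 − 2373 = -8306 J.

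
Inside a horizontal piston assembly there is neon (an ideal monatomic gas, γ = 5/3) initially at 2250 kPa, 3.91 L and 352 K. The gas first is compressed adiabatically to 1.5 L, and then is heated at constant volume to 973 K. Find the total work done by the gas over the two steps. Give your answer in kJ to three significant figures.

W_total ≈ -11.8 kJ

Step 1 (adiabatic): W = (P₁V₁ − P₂V₂)/(γ−1) = (8798 − 16663)/0.667 = -11798 J.
Step 2 (isochoric): W = 0 (constant volume).
W_total = -11798 + 0 = -11798 J.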